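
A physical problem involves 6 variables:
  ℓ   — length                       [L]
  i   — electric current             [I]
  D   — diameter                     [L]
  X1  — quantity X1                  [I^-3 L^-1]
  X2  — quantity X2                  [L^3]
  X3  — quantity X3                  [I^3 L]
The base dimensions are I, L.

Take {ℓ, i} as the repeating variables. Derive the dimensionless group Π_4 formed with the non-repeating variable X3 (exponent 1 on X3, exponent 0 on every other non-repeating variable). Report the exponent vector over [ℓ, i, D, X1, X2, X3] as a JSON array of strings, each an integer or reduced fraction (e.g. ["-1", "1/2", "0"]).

Exponent matrix [I,L] × [ℓ,i,D,X1,X2,X3]:
  I: [ 0  1  0 -3  0  3]
  L: [ 1  0  1 -1  3  1]
Row reduction gives pivot columns ℓ,i; rank = 2
Pivot set = {ℓ,i}, free = {D,X1,X2,X3}
RREF:
  r0: [   1    0    1   -1    3    1]
  r1: [   0    1    0   -3    0    3]
Fix exponent of X3 at 1, D at 0, X1 at 0, X2 at 0; solve each RREF row for its pivot's exponent:
  r0: exp(ℓ) + (1)·1 = 0 ⇒ exp(ℓ) = -1
  r1: exp(i) + (3)·1 = 0 ⇒ exp(i) = -3
Π_4 = ℓ^-1 · i^-3 · X3

["-1", "-3", "0", "0", "0", "1"]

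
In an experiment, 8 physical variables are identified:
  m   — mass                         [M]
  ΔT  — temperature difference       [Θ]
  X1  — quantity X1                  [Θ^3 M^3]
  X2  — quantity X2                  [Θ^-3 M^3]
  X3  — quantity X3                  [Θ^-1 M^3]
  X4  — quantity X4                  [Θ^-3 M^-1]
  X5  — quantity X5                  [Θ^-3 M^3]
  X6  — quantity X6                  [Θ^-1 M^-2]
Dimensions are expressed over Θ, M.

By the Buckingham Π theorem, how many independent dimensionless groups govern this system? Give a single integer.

6

Exponent matrix [Θ,M] × [m,ΔT,X1,X2,X3,X4,X5,X6]:
  Θ: [ 0  1  3 -3 -1 -3 -3 -1]
  M: [ 1  0  3  3  3 -1  3 -2]
Echelon form has 2 nonzero rows (pivots: m,ΔT)
Π count = n − r = 8 − 2 = 6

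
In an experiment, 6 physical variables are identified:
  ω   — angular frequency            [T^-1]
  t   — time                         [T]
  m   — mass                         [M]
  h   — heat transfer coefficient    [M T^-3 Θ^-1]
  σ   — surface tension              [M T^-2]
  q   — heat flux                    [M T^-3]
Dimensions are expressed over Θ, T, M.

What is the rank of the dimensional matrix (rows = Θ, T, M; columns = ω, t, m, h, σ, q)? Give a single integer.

Write exponents as rows Θ,T,M / cols ω,t,m,h,σ,q:
  Θ: [ 0  0  0 -1  0  0]
  T: [-1  1  0 -3 -2 -3]
  M: [ 0  0  1  1  1  1]
Row reduction gives pivot columns ω,m,h; rank = 3

3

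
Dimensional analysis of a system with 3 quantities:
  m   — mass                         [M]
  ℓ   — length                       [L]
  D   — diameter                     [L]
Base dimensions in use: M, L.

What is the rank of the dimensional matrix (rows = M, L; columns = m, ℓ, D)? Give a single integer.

2

Exponent matrix [M,L] × [m,ℓ,D]:
  M: [ 1  0  0]
  L: [ 0  1  1]
Row reduction gives pivot columns m,ℓ; rank = 2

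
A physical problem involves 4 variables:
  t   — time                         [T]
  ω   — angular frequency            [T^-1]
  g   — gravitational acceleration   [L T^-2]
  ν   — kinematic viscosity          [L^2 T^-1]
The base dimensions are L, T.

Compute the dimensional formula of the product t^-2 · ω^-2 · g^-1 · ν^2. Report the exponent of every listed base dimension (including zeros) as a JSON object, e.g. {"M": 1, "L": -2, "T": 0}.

Write exponents as rows L,T / cols t,ω,g,ν:
  L: [ 0  0  1  2]
  T: [ 1 -1 -2 -1]
  [L]: (-2)·0+(-2)·0+(-1)·1+(2)·2 = 3
  [T]: (-2)·1+(-2)·-1+(-1)·-2+(2)·-1 = 0
⇒ L^3

{"L": 3, "T": 0}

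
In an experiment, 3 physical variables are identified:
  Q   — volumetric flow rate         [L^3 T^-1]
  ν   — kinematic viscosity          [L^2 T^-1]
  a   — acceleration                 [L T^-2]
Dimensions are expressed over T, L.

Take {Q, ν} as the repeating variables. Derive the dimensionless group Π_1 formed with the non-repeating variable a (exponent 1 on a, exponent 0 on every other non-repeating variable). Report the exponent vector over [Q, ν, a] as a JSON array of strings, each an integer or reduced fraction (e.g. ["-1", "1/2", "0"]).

Exponent matrix [T,L] × [Q,ν,a]:
  T: [-1 -1 -2]
  L: [ 3  2  1]
Row reduction gives pivot columns Q,ν; rank = 2
Pivot set = {Q,ν}, free = {a}
RREF:
  r0: [   1    0   -3]
  r1: [   0    1    5]
Fix exponent of a at 1; solve each RREF row for its pivot's exponent:
  r0: exp(Q) + (-3)·1 = 0 ⇒ exp(Q) = 3
  r1: exp(ν) + (5)·1 = 0 ⇒ exp(ν) = -5
Π_1 = Q^3 · ν^-5 · a

["3", "-5", "1"]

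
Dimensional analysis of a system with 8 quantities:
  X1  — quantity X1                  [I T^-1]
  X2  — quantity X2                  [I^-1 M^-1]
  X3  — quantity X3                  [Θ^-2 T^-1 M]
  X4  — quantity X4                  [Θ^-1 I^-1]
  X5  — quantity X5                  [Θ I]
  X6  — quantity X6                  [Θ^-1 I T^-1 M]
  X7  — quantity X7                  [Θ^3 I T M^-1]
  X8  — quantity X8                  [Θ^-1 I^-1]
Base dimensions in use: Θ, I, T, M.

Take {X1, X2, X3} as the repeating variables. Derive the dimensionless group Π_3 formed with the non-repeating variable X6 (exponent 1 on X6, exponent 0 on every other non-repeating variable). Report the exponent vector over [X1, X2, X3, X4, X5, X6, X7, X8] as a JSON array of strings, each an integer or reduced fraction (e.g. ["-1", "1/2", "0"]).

["-1/2", "1/2", "-1/2", "0", "0", "1", "0", "0"]

Dimensional matrix (Θ×I×T×M by X1×X2×X3×X4×X5×X6×X7×X8):
  Θ: [ 0  0 -2 -1  1 -1  3 -1]
  I: [ 1 -1  0 -1  1  1  1 -1]
  T: [-1  0 -1  0  0 -1  1  0]
  M: [ 0 -1  1  0  0  1 -1  0]
Row reduction gives pivot columns X1,X2,X3; rank = 3
Repeat: X1,X2,X3; free: X4,X5,X6,X7,X8
RREF:
  r0: [   1    0    0 -1/2  1/2  1/2  1/2 -1/2]
  r1: [   0    1    0  1/2 -1/2 -1/2 -1/2  1/2]
  r2: [   0    0    1  1/2 -1/2  1/2 -3/2  1/2]
  r3: [   0    0    0    0    0    0    0    0]
Fix exponent of X6 at 1, X4 at 0, X5 at 0, X7 at 0, X8 at 0; solve each RREF row for its pivot's exponent:
  r0: exp(X1) + (1/2)·1 = 0 ⇒ exp(X1) = -1/2
  r1: exp(X2) + (-1/2)·1 = 0 ⇒ exp(X2) = 1/2
  r2: exp(X3) + (1/2)·1 = 0 ⇒ exp(X3) = -1/2
Π_3 = X1^(-1/2) · X2^(1/2) · X3^(-1/2) · X6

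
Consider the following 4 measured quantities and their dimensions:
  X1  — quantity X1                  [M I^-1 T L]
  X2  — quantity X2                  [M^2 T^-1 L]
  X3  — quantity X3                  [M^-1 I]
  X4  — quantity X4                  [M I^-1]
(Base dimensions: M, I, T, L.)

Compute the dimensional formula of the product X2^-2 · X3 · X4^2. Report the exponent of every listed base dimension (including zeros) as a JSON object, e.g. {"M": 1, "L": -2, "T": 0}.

Exponent matrix [M,I,T,L] × [X1,X2,X3,X4]:
  M: [ 1  2 -1  1]
  I: [-1  0  1 -1]
  T: [ 1 -1  0  0]
  L: [ 1  1  0  0]
  [M]: (-2)·2+(1)·-1+(2)·1 = -3
  [I]: (-2)·0+(1)·1+(2)·-1 = -1
  [T]: (-2)·-1+(1)·0+(2)·0 = 2
  [L]: (-2)·1+(1)·0+(2)·0 = -2
⇒ M^-3 I^-1 T^2 L^-2

{"M": -3, "I": -1, "T": 2, "L": -2}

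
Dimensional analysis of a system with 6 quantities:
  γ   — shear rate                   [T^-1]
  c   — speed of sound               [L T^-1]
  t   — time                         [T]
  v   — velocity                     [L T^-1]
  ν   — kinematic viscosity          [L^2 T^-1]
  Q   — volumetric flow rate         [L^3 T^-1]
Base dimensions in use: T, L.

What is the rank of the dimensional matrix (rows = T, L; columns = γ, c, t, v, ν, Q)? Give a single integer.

2

Dimensional matrix (T×L by γ×c×t×v×ν×Q):
  T: [-1 -1  1 -1 -1 -1]
  L: [ 0  1  0  1  2  3]
Echelon form has 2 nonzero rows (pivots: γ,c)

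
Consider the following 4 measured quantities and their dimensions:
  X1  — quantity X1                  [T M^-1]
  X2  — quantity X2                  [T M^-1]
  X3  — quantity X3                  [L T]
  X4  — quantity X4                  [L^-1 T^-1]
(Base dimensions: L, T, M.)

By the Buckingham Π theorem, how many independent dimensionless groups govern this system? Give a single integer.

2

Write exponents as rows L,T,M / cols X1,X2,X3,X4:
  L: [ 0  0  1 -1]
  T: [ 1  1  1 -1]
  M: [-1 -1  0  0]
RREF → pivots at {X1,X3} ⇒ r = 2
Π count = n − r = 4 − 2 = 2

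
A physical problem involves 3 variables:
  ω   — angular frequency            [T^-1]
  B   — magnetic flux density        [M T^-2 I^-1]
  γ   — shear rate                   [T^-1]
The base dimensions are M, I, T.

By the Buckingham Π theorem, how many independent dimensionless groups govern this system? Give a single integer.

1

Dimensional matrix (M×I×T by ω×B×γ):
  M: [ 0  1  0]
  I: [ 0 -1  0]
  T: [-1 -2 -1]
Echelon form has 2 nonzero rows (pivots: ω,B)
Π count = n − r = 3 − 2 = 1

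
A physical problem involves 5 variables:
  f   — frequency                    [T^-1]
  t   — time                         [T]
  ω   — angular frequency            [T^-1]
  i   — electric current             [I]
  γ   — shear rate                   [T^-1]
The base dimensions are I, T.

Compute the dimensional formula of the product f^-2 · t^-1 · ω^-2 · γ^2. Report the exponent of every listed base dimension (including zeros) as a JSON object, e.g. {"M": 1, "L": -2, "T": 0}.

{"I": 0, "T": 1}

Exponent matrix [I,T] × [f,t,ω,i,γ]:
  I: [ 0  0  0  1  0]
  T: [-1  1 -1  0 -1]
  [I]: (-2)·0+(-1)·0+(-2)·0+(2)·0 = 0
  [T]: (-2)·-1+(-1)·1+(-2)·-1+(2)·-1 = 1
⇒ T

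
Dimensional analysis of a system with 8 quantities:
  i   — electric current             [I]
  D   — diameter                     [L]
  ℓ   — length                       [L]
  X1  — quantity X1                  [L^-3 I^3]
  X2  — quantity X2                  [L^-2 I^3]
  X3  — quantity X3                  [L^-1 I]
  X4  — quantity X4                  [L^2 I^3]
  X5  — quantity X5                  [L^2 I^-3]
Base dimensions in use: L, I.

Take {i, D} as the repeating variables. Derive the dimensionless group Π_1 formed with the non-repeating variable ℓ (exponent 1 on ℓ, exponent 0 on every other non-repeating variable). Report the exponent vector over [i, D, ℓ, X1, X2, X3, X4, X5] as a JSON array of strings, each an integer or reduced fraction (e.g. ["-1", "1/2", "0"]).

["0", "-1", "1", "0", "0", "0", "0", "0"]

Write exponents as rows L,I / cols i,D,ℓ,X1,X2,X3,X4,X5:
  L: [ 0  1  1 -3 -2 -1  2  2]
  I: [ 1  0  0  3  3  1  3 -3]
RREF → pivots at {i,D} ⇒ r = 2
Pivot set = {i,D}, free = {ℓ,X1,X2,X3,X4,X5}
RREF:
  r0: [   1    0    0    3    3    1    3   -3]
  r1: [   0    1    1   -3   -2   -1    2    2]
Fix exponent of ℓ at 1, X1 at 0, X2 at 0, X3 at 0, X4 at 0, X5 at 0; solve each RREF row for its pivot's exponent:
  r0: exp(i) + (0)·1 = 0 ⇒ exp(i) = 0
  r1: exp(D) + (1)·1 = 0 ⇒ exp(D) = -1
Π_1 = D^-1 · ℓ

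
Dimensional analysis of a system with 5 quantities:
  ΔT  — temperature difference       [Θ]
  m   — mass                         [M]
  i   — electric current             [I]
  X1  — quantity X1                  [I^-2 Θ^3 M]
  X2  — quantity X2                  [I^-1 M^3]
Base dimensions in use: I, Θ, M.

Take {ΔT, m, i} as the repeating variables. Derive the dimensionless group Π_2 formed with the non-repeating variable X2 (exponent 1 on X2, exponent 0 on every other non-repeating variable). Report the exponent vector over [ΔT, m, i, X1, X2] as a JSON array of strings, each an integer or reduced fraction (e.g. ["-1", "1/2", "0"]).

["0", "-3", "1", "0", "1"]

Dimensional matrix (I×Θ×M by ΔT×m×i×X1×X2):
  I: [ 0  0  1 -2 -1]
  Θ: [ 1  0  0  3  0]
  M: [ 0  1  0  1  3]
Echelon form has 3 nonzero rows (pivots: ΔT,m,i)
Pivot set = {ΔT,m,i}, free = {X1,X2}
RREF:
  r0: [   1    0    0    3    0]
  r1: [   0    1    0    1    3]
  r2: [   0    0    1   -2   -1]
Fix exponent of X2 at 1, X1 at 0; solve each RREF row for its pivot's exponent:
  r0: exp(ΔT) + (0)·1 = 0 ⇒ exp(ΔT) = 0
  r1: exp(m) + (3)·1 = 0 ⇒ exp(m) = -3
  r2: exp(i) + (-1)·1 = 0 ⇒ exp(i) = 1
Π_2 = m^-3 · i · X2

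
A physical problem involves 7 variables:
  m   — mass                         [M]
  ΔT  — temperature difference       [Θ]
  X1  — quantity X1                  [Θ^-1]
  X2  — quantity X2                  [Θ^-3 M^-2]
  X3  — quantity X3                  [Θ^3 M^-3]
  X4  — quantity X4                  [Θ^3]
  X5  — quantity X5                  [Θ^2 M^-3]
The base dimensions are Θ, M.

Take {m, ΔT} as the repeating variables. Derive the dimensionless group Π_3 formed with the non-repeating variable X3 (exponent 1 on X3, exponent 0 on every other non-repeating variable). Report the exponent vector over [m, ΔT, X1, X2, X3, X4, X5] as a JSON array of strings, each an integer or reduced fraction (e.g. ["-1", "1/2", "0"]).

Write exponents as rows Θ,M / cols m,ΔT,X1,X2,X3,X4,X5:
  Θ: [ 0  1 -1 -3  3  3  2]
  M: [ 1  0  0 -2 -3  0 -3]
RREF → pivots at {m,ΔT} ⇒ r = 2
Repeat: m,ΔT; free: X1,X2,X3,X4,X5
RREF:
  r0: [   1    0    0   -2   -3    0   -3]
  r1: [   0    1   -1   -3    3    3    2]
Fix exponent of X3 at 1, X1 at 0, X2 at 0, X4 at 0, X5 at 0; solve each RREF row for its pivot's exponent:
  r0: exp(m) + (-3)·1 = 0 ⇒ exp(m) = 3
  r1: exp(ΔT) + (3)·1 = 0 ⇒ exp(ΔT) = -3
Π_3 = m^3 · ΔT^-3 · X3

["3", "-3", "0", "0", "1", "0", "0"]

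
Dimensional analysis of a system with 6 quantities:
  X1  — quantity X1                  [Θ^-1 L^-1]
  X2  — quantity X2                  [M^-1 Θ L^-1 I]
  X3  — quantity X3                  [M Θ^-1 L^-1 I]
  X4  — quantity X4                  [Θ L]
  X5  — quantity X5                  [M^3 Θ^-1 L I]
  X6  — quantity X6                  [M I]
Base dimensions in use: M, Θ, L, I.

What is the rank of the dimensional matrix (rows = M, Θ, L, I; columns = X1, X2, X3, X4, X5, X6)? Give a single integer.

Write exponents as rows M,Θ,L,I / cols X1,X2,X3,X4,X5,X6:
  M: [ 0 -1  1  0  3  1]
  Θ: [-1  1 -1  1 -1  0]
  L: [-1 -1 -1  1  1  0]
  I: [ 0  1  1  0  1  1]
Row reduction gives pivot columns X1,X2,X3; rank = 3

3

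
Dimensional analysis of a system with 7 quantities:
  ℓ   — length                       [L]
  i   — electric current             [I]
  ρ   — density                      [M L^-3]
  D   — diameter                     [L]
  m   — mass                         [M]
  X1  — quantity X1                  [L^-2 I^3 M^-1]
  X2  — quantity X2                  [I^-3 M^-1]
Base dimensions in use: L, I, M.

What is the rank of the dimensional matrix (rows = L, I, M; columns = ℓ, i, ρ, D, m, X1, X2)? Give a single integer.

3

Dimensional matrix (L×I×M by ℓ×i×ρ×D×m×X1×X2):
  L: [ 1  0 -3  1  0 -2  0]
  I: [ 0  1  0  0  0  3 -3]
  M: [ 0  0  1  0  1 -1 -1]
Echelon form has 3 nonzero rows (pivots: ℓ,i,ρ)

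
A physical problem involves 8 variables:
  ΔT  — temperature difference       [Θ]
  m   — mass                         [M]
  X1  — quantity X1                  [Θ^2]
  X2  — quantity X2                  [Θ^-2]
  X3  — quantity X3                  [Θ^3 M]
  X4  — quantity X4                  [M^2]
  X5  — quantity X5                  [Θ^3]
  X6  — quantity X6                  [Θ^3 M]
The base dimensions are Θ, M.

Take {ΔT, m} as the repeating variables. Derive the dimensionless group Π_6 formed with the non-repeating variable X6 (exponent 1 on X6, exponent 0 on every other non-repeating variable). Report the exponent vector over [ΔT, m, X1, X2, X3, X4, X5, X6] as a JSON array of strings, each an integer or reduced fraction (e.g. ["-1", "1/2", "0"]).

Dimensional matrix (Θ×M by ΔT×m×X1×X2×X3×X4×X5×X6):
  Θ: [ 1  0  2 -2  3  0  3  3]
  M: [ 0  1  0  0  1  2  0  1]
RREF → pivots at {ΔT,m} ⇒ r = 2
Repeat: ΔT,m; free: X1,X2,X3,X4,X5,X6
RREF:
  r0: [   1    0    2   -2    3    0    3    3]
  r1: [   0    1    0    0    1    2    0    1]
Fix exponent of X6 at 1, X1 at 0, X2 at 0, X3 at 0, X4 at 0, X5 at 0; solve each RREF row for its pivot's exponent:
  r0: exp(ΔT) + (3)·1 = 0 ⇒ exp(ΔT) = -3
  r1: exp(m) + (1)·1 = 0 ⇒ exp(m) = -1
Π_6 = ΔT^-3 · m^-1 · X6

["-3", "-1", "0", "0", "0", "0", "0", "1"]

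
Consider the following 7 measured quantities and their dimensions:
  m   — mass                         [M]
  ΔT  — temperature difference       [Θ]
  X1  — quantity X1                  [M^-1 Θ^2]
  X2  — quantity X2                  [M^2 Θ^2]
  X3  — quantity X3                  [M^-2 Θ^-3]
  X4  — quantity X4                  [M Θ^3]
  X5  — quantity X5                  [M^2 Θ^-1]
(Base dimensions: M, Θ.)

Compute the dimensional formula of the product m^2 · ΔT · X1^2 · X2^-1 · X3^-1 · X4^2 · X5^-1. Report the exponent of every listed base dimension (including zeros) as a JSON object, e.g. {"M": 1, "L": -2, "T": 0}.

{"M": 0, "Θ": 13}

Exponent matrix [M,Θ] × [m,ΔT,X1,X2,X3,X4,X5]:
  M: [ 1  0 -1  2 -2  1  2]
  Θ: [ 0  1  2  2 -3  3 -1]
  [M]: (2)·1+(1)·0+(2)·-1+(-1)·2+(-1)·-2+(2)·1+(-1)·2 = 0
  [Θ]: (2)·0+(1)·1+(2)·2+(-1)·2+(-1)·-3+(2)·3+(-1)·-1 = 13
⇒ Θ^13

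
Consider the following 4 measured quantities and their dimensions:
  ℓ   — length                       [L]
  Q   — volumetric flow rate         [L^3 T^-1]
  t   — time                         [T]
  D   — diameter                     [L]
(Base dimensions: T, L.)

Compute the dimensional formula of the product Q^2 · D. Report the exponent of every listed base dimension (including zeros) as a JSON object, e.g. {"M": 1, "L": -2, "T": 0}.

{"T": -2, "L": 7}

Exponent matrix [T,L] × [ℓ,Q,t,D]:
  T: [ 0 -1  1  0]
  L: [ 1  3  0  1]
  [T]: (2)·-1+(1)·0 = -2
  [L]: (2)·3+(1)·1 = 7
⇒ T^-2 L^7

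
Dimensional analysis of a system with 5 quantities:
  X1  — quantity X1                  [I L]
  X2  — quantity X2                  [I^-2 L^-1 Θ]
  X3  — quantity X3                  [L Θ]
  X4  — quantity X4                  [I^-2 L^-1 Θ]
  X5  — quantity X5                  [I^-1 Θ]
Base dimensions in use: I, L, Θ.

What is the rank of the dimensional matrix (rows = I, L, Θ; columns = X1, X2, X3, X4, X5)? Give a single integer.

Write exponents as rows I,L,Θ / cols X1,X2,X3,X4,X5:
  I: [ 1 -2  0 -2 -1]
  L: [ 1 -1  1 -1  0]
  Θ: [ 0  1  1  1  1]
Echelon form has 2 nonzero rows (pivots: X1,X2)

2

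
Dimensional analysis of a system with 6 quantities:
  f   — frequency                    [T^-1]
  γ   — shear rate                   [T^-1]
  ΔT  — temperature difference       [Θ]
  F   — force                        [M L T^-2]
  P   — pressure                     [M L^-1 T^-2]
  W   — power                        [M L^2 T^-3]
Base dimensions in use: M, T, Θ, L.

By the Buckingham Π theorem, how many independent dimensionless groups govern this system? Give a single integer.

2

Exponent matrix [M,T,Θ,L] × [f,γ,ΔT,F,P,W]:
  M: [ 0  0  0  1  1  1]
  T: [-1 -1  0 -2 -2 -3]
  Θ: [ 0  0  1  0  0  0]
  L: [ 0  0  0  1 -1  2]
Row reduction gives pivot columns f,ΔT,F,P; rank = 4
n=6, r=4 ⇒ 2 dimensionless groups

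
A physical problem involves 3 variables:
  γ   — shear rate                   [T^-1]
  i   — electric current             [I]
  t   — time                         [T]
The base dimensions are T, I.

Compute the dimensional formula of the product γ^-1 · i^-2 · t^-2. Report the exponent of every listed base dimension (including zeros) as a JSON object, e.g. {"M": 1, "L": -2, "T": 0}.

{"T": -1, "I": -2}

Exponent matrix [T,I] × [γ,i,t]:
  T: [-1  0  1]
  I: [ 0  1  0]
  [T]: (-1)·-1+(-2)·0+(-2)·1 = -1
  [I]: (-1)·0+(-2)·1+(-2)·0 = -2
⇒ T^-1 I^-2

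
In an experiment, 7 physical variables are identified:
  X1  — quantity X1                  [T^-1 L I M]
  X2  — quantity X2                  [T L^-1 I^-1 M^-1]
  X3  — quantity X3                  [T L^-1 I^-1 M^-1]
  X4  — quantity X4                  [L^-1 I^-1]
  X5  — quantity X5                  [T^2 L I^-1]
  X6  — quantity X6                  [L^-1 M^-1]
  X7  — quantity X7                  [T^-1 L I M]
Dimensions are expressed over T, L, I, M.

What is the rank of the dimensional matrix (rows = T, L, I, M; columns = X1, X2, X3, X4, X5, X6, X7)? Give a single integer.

3

Dimensional matrix (T×L×I×M by X1×X2×X3×X4×X5×X6×X7):
  T: [-1  1  1  0  2  0 -1]
  L: [ 1 -1 -1 -1  1 -1  1]
  I: [ 1 -1 -1 -1 -1  0  1]
  M: [ 1 -1 -1  0  0 -1  1]
Echelon form has 3 nonzero rows (pivots: X1,X4,X5)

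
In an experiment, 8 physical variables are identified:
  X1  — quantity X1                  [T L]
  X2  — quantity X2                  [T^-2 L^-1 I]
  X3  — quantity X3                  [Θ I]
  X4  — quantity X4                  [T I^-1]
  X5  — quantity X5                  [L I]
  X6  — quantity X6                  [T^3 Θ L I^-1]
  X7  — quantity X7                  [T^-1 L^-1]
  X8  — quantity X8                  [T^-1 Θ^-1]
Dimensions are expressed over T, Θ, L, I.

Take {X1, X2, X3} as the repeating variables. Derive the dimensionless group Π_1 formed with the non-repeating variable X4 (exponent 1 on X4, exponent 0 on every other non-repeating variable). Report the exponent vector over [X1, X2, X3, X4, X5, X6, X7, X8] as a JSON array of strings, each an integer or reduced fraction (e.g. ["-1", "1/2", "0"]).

Dimensional matrix (T×Θ×L×I by X1×X2×X3×X4×X5×X6×X7×X8):
  T: [ 1 -2  0  1  0  3 -1 -1]
  Θ: [ 0  0  1  0  0  1  0 -1]
  L: [ 1 -1  0  0  1  1 -1  0]
  I: [ 0  1  1 -1  1 -1  0  0]
Echelon form has 3 nonzero rows (pivots: X1,X2,X3)
Repeat: X1,X2,X3; free: X4,X5,X6,X7,X8
RREF:
  r0: [   1    0    0   -1    2   -1   -1    1]
  r1: [   0    1    0   -1    1   -2    0    1]
  r2: [   0    0    1    0    0    1    0   -1]
  r3: [   0    0    0    0    0    0    0    0]
Fix exponent of X4 at 1, X5 at 0, X6 at 0, X7 at 0, X8 at 0; solve each RREF row for its pivot's exponent:
  r0: exp(X1) + (-1)·1 = 0 ⇒ exp(X1) = 1
  r1: exp(X2) + (-1)·1 = 0 ⇒ exp(X2) = 1
  r2: exp(X3) + (0)·1 = 0 ⇒ exp(X3) = 0
Π_1 = X1 · X2 · X4

["1", "1", "0", "1", "0", "0", "0", "0"]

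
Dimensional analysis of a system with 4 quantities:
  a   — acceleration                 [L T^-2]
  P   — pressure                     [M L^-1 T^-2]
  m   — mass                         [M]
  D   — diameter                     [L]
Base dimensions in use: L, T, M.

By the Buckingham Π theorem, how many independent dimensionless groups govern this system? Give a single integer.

1

Write exponents as rows L,T,M / cols a,P,m,D:
  L: [ 1 -1  0  1]
  T: [-2 -2  0  0]
  M: [ 0  1  1  0]
Row reduction gives pivot columns a,P,m; rank = 3
4 vars − rank 3 = 1 Π group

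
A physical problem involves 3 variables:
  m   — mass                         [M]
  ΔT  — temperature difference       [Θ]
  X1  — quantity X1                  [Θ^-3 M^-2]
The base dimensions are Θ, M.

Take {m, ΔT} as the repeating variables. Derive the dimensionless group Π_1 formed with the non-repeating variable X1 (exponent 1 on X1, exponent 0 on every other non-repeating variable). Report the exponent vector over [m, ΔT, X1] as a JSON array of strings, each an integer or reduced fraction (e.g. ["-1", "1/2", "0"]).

Dimensional matrix (Θ×M by m×ΔT×X1):
  Θ: [ 0  1 -3]
  M: [ 1  0 -2]
Echelon form has 2 nonzero rows (pivots: m,ΔT)
Pivot set = {m,ΔT}, free = {X1}
RREF:
  r0: [   1    0   -2]
  r1: [   0    1   -3]
Fix exponent of X1 at 1; solve each RREF row for its pivot's exponent:
  r0: exp(m) + (-2)·1 = 0 ⇒ exp(m) = 2
  r1: exp(ΔT) + (-3)·1 = 0 ⇒ exp(ΔT) = 3
Π_1 = m^2 · ΔT^3 · X1

["2", "3", "1"]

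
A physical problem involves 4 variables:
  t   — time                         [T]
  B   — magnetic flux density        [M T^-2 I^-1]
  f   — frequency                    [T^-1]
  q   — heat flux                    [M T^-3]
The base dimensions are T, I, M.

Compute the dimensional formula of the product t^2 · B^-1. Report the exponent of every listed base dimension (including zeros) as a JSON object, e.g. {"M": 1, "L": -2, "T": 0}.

Write exponents as rows T,I,M / cols t,B,f,q:
  T: [ 1 -2 -1 -3]
  I: [ 0 -1  0  0]
  M: [ 0  1  0  1]
  [T]: (2)·1+(-1)·-2 = 4
  [I]: (2)·0+(-1)·-1 = 1
  [M]: (2)·0+(-1)·1 = -1
⇒ T^4 I M^-1

{"T": 4, "I": 1, "M": -1}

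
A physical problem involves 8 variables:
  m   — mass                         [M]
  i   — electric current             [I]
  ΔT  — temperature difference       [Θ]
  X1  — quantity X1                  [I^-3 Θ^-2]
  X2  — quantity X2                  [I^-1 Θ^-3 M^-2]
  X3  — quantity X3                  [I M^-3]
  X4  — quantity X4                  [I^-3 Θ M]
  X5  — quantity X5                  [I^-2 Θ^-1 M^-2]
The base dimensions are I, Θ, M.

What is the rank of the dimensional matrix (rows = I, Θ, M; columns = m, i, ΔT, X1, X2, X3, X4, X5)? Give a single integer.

3

Dimensional matrix (I×Θ×M by m×i×ΔT×X1×X2×X3×X4×X5):
  I: [ 0  1  0 -3 -1  1 -3 -2]
  Θ: [ 0  0  1 -2 -3  0  1 -1]
  M: [ 1  0  0  0 -2 -3  1 -2]
Echelon form has 3 nonzero rows (pivots: m,i,ΔT)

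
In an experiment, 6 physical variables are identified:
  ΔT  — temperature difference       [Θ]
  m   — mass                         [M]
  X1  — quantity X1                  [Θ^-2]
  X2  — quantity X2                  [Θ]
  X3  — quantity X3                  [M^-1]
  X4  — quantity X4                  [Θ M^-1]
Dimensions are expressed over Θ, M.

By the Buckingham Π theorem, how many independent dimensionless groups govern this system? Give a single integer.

4

Dimensional matrix (Θ×M by ΔT×m×X1×X2×X3×X4):
  Θ: [ 1  0 -2  1  0  1]
  M: [ 0  1  0  0 -1 -1]
Echelon form has 2 nonzero rows (pivots: ΔT,m)
Π count = n − r = 6 − 2 = 4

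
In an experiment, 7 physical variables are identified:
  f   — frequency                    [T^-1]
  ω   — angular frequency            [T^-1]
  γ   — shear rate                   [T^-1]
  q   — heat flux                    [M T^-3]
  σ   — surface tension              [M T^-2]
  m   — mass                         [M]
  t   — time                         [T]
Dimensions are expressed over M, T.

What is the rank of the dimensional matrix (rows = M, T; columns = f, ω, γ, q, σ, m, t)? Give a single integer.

Dimensional matrix (M×T by f×ω×γ×q×σ×m×t):
  M: [ 0  0  0  1  1  1  0]
  T: [-1 -1 -1 -3 -2  0  1]
Row reduction gives pivot columns f,q; rank = 2

2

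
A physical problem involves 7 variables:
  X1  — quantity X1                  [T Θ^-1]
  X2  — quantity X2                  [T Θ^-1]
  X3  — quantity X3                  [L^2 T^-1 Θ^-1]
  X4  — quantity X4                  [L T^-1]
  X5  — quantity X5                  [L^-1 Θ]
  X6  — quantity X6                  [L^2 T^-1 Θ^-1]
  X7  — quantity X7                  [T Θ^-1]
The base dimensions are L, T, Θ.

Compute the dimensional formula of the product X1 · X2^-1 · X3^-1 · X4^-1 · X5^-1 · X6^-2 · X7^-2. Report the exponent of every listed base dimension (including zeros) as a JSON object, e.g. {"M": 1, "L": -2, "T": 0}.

Dimensional matrix (L×T×Θ by X1×X2×X3×X4×X5×X6×X7):
  L: [ 0  0  2  1 -1  2  0]
  T: [ 1  1 -1 -1  0 -1  1]
  Θ: [-1 -1 -1  0  1 -1 -1]
  [L]: (1)·0+(-1)·0+(-1)·2+(-1)·1+(-1)·-1+(-2)·2+(-2)·0 = -6
  [T]: (1)·1+(-1)·1+(-1)·-1+(-1)·-1+(-1)·0+(-2)·-1+(-2)·1 = 2
  [Θ]: (1)·-1+(-1)·-1+(-1)·-1+(-1)·0+(-1)·1+(-2)·-1+(-2)·-1 = 4
⇒ L^-6 T^2 Θ^4

{"L": -6, "T": 2, "Θ": 4}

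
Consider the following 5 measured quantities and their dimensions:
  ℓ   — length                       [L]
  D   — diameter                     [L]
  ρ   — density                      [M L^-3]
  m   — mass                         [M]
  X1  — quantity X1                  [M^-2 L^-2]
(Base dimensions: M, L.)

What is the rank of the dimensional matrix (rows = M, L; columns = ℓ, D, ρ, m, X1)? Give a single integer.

Exponent matrix [M,L] × [ℓ,D,ρ,m,X1]:
  M: [ 0  0  1  1 -2]
  L: [ 1  1 -3  0 -2]
RREF → pivots at {ℓ,ρ} ⇒ r = 2

2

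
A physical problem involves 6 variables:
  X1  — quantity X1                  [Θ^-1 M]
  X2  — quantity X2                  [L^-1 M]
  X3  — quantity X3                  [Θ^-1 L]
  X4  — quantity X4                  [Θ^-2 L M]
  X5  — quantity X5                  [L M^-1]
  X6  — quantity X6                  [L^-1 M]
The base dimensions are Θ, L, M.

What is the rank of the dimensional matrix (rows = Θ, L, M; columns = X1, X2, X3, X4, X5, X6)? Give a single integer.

2

Exponent matrix [Θ,L,M] × [X1,X2,X3,X4,X5,X6]:
  Θ: [-1  0 -1 -2  0  0]
  L: [ 0 -1  1  1  1 -1]
  M: [ 1  1  0  1 -1  1]
Row reduction gives pivot columns X1,X2; rank = 2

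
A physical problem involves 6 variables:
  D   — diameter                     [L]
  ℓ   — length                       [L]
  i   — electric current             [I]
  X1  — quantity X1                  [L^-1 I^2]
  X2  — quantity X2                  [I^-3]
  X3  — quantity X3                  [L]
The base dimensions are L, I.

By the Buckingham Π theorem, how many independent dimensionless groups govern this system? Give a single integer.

Write exponents as rows L,I / cols D,ℓ,i,X1,X2,X3:
  L: [ 1  1  0 -1  0  1]
  I: [ 0  0  1  2 -3  0]
RREF → pivots at {D,i} ⇒ r = 2
Π count = n − r = 6 − 2 = 4

4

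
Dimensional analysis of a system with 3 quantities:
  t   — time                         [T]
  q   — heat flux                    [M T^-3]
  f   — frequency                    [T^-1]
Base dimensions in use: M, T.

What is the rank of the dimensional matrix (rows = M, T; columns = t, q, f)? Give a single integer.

Dimensional matrix (M×T by t×q×f):
  M: [ 0  1  0]
  T: [ 1 -3 -1]
RREF → pivots at {t,q} ⇒ r = 2

2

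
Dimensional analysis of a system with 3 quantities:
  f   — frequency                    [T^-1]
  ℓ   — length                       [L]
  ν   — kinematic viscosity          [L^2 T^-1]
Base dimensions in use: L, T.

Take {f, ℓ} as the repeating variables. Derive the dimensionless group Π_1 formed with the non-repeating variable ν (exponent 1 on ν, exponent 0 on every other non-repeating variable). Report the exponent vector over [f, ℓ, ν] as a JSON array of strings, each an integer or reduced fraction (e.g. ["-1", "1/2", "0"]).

["-1", "-2", "1"]

Dimensional matrix (L×T by f×ℓ×ν):
  L: [ 0  1  2]
  T: [-1  0 -1]
Echelon form has 2 nonzero rows (pivots: f,ℓ)
Repeat: f,ℓ; free: ν
RREF:
  r0: [   1    0    1]
  r1: [   0    1    2]
Fix exponent of ν at 1; solve each RREF row for its pivot's exponent:
  r0: exp(f) + (1)·1 = 0 ⇒ exp(f) = -1
  r1: exp(ℓ) + (2)·1 = 0 ⇒ exp(ℓ) = -2
Π_1 = f^-1 · ℓ^-2 · ν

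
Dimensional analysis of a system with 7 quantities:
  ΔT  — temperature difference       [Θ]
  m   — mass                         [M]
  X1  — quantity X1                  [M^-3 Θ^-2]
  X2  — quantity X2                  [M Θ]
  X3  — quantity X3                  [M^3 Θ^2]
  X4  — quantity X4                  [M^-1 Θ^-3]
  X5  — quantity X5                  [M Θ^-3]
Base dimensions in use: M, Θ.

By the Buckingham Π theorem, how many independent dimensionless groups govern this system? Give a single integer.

Exponent matrix [M,Θ] × [ΔT,m,X1,X2,X3,X4,X5]:
  M: [ 0  1 -3  1  3 -1  1]
  Θ: [ 1  0 -2  1  2 -3 -3]
RREF → pivots at {ΔT,m} ⇒ r = 2
n=7, r=2 ⇒ 5 dimensionless groups

5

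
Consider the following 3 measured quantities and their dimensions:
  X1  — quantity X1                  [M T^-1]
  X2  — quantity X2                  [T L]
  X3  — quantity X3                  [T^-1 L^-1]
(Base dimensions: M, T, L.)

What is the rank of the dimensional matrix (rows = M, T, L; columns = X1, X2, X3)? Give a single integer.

2

Exponent matrix [M,T,L] × [X1,X2,X3]:
  M: [ 1  0  0]
  T: [-1  1 -1]
  L: [ 0  1 -1]
Echelon form has 2 nonzero rows (pivots: X1,X2)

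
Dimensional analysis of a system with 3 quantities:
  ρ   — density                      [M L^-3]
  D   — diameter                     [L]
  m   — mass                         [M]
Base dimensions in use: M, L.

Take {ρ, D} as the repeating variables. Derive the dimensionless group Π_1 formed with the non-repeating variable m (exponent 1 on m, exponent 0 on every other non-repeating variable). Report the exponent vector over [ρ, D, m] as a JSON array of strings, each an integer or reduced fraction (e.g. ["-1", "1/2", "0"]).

Exponent matrix [M,L] × [ρ,D,m]:
  M: [ 1  0  1]
  L: [-3  1  0]
Row reduction gives pivot columns ρ,D; rank = 2
Pivot set = {ρ,D}, free = {m}
RREF:
  r0: [   1    0    1]
  r1: [   0    1    3]
Fix exponent of m at 1; solve each RREF row for its pivot's exponent:
  r0: exp(ρ) + (1)·1 = 0 ⇒ exp(ρ) = -1
  r1: exp(D) + (3)·1 = 0 ⇒ exp(D) = -3
Π_1 = ρ^-1 · D^-3 · m

["-1", "-3", "1"]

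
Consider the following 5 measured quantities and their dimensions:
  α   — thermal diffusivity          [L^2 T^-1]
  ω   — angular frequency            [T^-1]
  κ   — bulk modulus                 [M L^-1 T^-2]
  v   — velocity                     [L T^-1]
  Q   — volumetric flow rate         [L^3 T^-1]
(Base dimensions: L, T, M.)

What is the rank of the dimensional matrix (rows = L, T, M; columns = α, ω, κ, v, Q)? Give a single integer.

Dimensional matrix (L×T×M by α×ω×κ×v×Q):
  L: [ 2  0 -1  1  3]
  T: [-1 -1 -2 -1 -1]
  M: [ 0  0  1  0  0]
RREF → pivots at {α,ω,κ} ⇒ r = 3

3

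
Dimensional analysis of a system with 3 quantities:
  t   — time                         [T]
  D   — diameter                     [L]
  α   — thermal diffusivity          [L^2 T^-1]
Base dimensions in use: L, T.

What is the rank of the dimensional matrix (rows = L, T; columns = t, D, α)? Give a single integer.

Dimensional matrix (L×T by t×D×α):
  L: [ 0  1  2]
  T: [ 1  0 -1]
Row reduction gives pivot columns t,D; rank = 2

2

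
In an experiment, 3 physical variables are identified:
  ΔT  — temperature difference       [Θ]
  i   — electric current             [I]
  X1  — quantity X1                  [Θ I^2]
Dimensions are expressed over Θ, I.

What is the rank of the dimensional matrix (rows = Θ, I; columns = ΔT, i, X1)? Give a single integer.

Exponent matrix [Θ,I] × [ΔT,i,X1]:
  Θ: [ 1  0  1]
  I: [ 0  1  2]
RREF → pivots at {ΔT,i} ⇒ r = 2

2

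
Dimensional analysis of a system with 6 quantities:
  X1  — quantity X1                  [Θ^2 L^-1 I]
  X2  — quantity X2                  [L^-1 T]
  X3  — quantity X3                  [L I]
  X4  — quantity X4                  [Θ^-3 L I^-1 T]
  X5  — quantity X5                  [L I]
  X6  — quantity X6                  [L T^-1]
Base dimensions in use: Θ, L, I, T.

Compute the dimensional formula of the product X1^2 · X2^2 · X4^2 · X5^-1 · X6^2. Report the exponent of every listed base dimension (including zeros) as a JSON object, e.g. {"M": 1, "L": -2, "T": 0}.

Exponent matrix [Θ,L,I,T] × [X1,X2,X3,X4,X5,X6]:
  Θ: [ 2  0  0 -3  0  0]
  L: [-1 -1  1  1  1  1]
  I: [ 1  0  1 -1  1  0]
  T: [ 0  1  0  1  0 -1]
  [Θ]: (2)·2+(2)·0+(2)·-3+(-1)·0+(2)·0 = -2
  [L]: (2)·-1+(2)·-1+(2)·1+(-1)·1+(2)·1 = -1
  [I]: (2)·1+(2)·0+(2)·-1+(-1)·1+(2)·0 = -1
  [T]: (2)·0+(2)·1+(2)·1+(-1)·0+(2)·-1 = 2
⇒ Θ^-2 L^-1 I^-1 T^2

{"Θ": -2, "L": -1, "I": -1, "T": 2}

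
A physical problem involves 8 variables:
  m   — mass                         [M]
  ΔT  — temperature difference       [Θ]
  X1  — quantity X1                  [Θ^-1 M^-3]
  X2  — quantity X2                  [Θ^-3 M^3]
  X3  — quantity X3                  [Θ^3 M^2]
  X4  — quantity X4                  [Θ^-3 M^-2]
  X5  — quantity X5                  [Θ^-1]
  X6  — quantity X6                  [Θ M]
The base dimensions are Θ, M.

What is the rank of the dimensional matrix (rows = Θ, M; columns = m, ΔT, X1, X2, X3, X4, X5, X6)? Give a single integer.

2

Write exponents as rows Θ,M / cols m,ΔT,X1,X2,X3,X4,X5,X6:
  Θ: [ 0  1 -1 -3  3 -3 -1  1]
  M: [ 1  0 -3  3  2 -2  0  1]
Row reduction gives pivot columns m,ΔT; rank = 2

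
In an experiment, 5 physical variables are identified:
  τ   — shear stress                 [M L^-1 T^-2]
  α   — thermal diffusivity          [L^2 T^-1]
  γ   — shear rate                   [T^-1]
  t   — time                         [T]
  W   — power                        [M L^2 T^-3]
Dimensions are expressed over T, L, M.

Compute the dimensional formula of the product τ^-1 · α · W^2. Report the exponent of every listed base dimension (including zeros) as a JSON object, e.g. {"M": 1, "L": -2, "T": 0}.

{"T": -5, "L": 7, "M": 1}

Exponent matrix [T,L,M] × [τ,α,γ,t,W]:
  T: [-2 -1 -1  1 -3]
  L: [-1  2  0  0  2]
  M: [ 1  0  0  0  1]
  [T]: (-1)·-2+(1)·-1+(2)·-3 = -5
  [L]: (-1)·-1+(1)·2+(2)·2 = 7
  [M]: (-1)·1+(1)·0+(2)·1 = 1
⇒ T^-5 L^7 M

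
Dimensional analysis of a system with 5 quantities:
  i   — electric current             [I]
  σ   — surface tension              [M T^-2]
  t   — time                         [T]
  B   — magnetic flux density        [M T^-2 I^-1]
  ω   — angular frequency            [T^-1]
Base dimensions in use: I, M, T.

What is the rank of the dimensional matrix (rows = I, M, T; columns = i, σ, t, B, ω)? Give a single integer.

3

Exponent matrix [I,M,T] × [i,σ,t,B,ω]:
  I: [ 1  0  0 -1  0]
  M: [ 0  1  0  1  0]
  T: [ 0 -2  1 -2 -1]
Row reduction gives pivot columns i,σ,t; rank = 3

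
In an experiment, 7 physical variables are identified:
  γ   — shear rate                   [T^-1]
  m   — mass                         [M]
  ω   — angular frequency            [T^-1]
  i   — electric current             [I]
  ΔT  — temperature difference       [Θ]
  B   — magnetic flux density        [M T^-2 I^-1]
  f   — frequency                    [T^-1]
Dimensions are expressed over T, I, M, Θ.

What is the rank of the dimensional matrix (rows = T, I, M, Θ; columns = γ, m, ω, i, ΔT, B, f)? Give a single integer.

4

Write exponents as rows T,I,M,Θ / cols γ,m,ω,i,ΔT,B,f:
  T: [-1  0 -1  0  0 -2 -1]
  I: [ 0  0  0  1  0 -1  0]
  M: [ 0  1  0  0  0  1  0]
  Θ: [ 0  0  0  0  1  0  0]
RREF → pivots at {γ,m,i,ΔT} ⇒ r = 4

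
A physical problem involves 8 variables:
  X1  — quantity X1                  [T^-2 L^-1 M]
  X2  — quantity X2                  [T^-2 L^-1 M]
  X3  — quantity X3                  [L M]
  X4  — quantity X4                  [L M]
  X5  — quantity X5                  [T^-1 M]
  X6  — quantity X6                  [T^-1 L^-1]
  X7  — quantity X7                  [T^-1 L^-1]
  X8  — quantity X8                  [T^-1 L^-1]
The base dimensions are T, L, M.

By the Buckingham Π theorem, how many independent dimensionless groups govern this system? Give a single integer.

Dimensional matrix (T×L×M by X1×X2×X3×X4×X5×X6×X7×X8):
  T: [-2 -2  0  0 -1 -1 -1 -1]
  L: [-1 -1  1  1  0 -1 -1 -1]
  M: [ 1  1  1  1  1  0  0  0]
Echelon form has 2 nonzero rows (pivots: X1,X3)
n=8, r=2 ⇒ 6 dimensionless groups

6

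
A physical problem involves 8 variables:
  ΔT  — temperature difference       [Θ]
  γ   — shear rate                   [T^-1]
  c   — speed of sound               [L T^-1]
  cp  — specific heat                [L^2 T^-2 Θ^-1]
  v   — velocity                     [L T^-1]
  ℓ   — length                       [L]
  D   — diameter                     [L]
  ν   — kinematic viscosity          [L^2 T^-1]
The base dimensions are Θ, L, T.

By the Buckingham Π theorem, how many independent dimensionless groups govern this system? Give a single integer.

5

Dimensional matrix (Θ×L×T by ΔT×γ×c×cp×v×ℓ×D×ν):
  Θ: [ 1  0  0 -1  0  0  0  0]
  L: [ 0  0  1  2  1  1  1  2]
  T: [ 0 -1 -1 -2 -1  0  0 -1]
RREF → pivots at {ΔT,γ,c} ⇒ r = 3
n=8, r=3 ⇒ 5 dimensionless groups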